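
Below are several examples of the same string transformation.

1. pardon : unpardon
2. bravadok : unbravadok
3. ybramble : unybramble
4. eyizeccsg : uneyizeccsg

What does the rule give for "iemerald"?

In each case the input is transformed by: prepend "un".
So "iemerald" becomes "uniemerald".

uniemerald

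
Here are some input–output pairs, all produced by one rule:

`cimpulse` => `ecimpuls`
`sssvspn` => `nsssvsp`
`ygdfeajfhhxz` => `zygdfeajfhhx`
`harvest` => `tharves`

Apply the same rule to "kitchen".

nkitche

Looking at the pairs, the operation is to move the last character to the front.
On "kitchen" that produces "nkitche".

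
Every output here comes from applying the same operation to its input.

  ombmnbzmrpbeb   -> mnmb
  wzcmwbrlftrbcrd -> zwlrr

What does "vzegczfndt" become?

zcn

Rule — keep one character in every 3, starting at position 2 (positions 2nd, 5th, 8th, ...).
For "vzegczfndt" the result is "zcn".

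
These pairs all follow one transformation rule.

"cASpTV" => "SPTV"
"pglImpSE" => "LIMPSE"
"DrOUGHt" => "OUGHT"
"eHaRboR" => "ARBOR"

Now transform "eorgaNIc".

RGANIC

Each output is the input with this applied: delete the first 2 characters, then convert every letter to uppercase.
"eorgaNIc" → "rgaNIc" → "RGANIC".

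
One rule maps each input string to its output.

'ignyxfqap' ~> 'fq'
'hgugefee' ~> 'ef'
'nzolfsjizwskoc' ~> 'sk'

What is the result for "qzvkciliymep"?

ym

Rule — delete the last 2 characters, then keep only the last 2 characters.
For "qzvkciliymep", step one produces "qzvkciliym"; step two turns that into "ym".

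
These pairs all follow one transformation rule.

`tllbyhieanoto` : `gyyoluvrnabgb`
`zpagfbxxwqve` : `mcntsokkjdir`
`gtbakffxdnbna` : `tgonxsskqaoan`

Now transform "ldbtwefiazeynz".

yqogjrsvnmrlam

Looking at the pairs, the operation is to shift every letter 13 places forward in the alphabet (wrapping around) — i.e. ROT13.
For "ldbtwefiazeynz" the result is "yqogjrsvnmrlam".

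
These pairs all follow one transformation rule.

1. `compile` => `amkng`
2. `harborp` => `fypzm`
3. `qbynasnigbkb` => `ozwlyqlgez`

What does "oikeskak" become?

mgicqi

What's happening: delete the last 2 characters, then shift every letter 2 places backward in the alphabet (wrapping around).
Working it through for "oikeskak": intermediate "oikesk", final "mgicqi".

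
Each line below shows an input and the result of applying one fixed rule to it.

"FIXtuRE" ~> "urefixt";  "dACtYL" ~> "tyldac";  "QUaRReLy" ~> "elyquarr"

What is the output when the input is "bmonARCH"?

What's happening: move the last 3 characters to the front (rotate right by 3), then convert every letter to lowercase.
"bmonARCH" → "RCHbmonA" → "rchbmona".

rchbmona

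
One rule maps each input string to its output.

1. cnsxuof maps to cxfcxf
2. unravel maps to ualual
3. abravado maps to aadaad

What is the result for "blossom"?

bsmbsm

The pattern: keep one character in every 3, starting at position 1 (positions 1st, 4th, 7th, ...), then write the whole string twice.
On "blossom": the first step gives "bsm", and the second then gives "bsmbsm".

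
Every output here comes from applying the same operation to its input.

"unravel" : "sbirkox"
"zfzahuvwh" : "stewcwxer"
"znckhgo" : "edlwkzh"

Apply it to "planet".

The pattern: shift every letter 3 places backward in the alphabet (wrapping around), then move the last 3 characters to the front (rotate right by 3).
For "planet" the result is "kbqmix".

kbqmix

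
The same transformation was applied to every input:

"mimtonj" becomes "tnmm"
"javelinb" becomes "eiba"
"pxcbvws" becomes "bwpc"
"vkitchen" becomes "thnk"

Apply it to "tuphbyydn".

The pattern: move the first 3 characters to the end (rotate left by 3), then keep every other character starting from the first (positions 1st, 3rd, 5th, ...).
For "tuphbyydn" the result is "hydtp".
(Check on "vkitchen": → "tchenvki" → "thnk" ✓)

hydtp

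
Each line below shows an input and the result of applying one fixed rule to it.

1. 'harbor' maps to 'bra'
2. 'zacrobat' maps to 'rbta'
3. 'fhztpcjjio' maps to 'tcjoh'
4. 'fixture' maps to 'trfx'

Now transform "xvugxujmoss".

In each case the input is transformed by: move the first 3 characters to the end (rotate left by 3), then keep every other character starting from the first (positions 1st, 3rd, 5th, ...).
Starting from "xvugxujmoss": after the first operation, "gxujmossxvu"; after the second, "gumsxu".

gumsxu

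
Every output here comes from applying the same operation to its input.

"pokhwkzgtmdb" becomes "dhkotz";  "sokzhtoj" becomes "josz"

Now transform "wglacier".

The rule is to sort the characters into alphabetical order, then keep every other character starting from the second (positions 2nd, 4th, 6th, ...).
Applying both steps to "wglacier": "acegilrw", then "cglw".

cglw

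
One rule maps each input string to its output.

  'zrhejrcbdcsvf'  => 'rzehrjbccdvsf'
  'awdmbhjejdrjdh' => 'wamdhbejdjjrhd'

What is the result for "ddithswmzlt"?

ddtishmwlzt

The rule is to swap each adjacent pair of characters (1↔2, 3↔4, ...).
Applying that to "ddithswmzlt" gives "ddtishmwlzt".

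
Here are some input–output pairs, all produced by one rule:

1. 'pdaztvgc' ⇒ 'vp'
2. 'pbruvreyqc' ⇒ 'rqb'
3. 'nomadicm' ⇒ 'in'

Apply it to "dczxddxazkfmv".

dzmc

Rule — move the first 3 characters to the end (rotate left by 3), then keep one character in every 3, starting at position 3 (positions 3rd, 6th, 9th, ...).
On "dczxddxazkfmv": the first step gives "xddxazkfmvdcz", and the second then gives "dzmc".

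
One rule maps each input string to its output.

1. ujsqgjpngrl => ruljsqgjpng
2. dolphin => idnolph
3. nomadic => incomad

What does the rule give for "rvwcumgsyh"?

yrhvwcumgs

Looking at the pairs, the operation is to swap the first and last characters, then move the last 2 characters to the front (rotate right by 2).
"rvwcumgsyh" → "hvwcumgsyr" → "yrhvwcumgs".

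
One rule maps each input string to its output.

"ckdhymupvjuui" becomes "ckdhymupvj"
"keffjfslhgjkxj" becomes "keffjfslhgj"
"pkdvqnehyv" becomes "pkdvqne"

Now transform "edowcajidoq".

What's happening: delete the last 3 characters.
"edowcajidoq" → "edowcaji".

edowcaji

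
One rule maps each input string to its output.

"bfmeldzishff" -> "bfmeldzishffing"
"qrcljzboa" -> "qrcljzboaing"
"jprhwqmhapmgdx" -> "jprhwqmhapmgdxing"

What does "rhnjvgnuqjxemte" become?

What's happening: append "ing".
"rhnjvgnuqjxemte" → "rhnjvgnuqjxemteing".

rhnjvgnuqjxemteing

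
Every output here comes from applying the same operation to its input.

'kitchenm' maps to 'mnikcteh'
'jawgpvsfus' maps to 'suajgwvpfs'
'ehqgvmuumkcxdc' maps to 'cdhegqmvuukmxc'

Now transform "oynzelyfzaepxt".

txyoznlefyazpe

The rule is to swap each adjacent pair of characters (1↔2, 3↔4, ...), then move the last 2 characters to the front (rotate right by 2).
"oynzelyfzaepxt" → "yoznlefyazpetx" → "txyoznlefyazpe".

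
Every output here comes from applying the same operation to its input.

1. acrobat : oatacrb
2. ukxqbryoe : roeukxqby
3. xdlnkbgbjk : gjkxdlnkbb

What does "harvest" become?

vsthare

Looking at the pairs, the operation is to move the last 3 characters to the front (rotate right by 3), then swap the first and last characters.
On "harvest": the first step gives "estharv", and the second then gives "vsthare".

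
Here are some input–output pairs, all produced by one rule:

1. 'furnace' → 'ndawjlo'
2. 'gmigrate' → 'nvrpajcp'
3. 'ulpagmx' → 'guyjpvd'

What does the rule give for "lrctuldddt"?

calcdummmu

Each output is the input with this applied: shift every letter 9 places forward in the alphabet (wrapping around), then swap the first and last characters.
Working it through for "lrctuldddt": intermediate "ualcdummmc", final "calcdummmu".
(Check on "gmigrate": → "pvrpajcn" → "nvrpajcp" ✓)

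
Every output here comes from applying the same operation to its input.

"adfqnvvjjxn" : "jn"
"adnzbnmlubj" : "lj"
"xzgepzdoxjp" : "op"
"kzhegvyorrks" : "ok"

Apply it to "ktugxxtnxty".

The rule is to keep one character in every 3, starting at position 2 (positions 2nd, 5th, 8th, ...), then delete the first 2 characters.
Applying both steps to "ktugxxtnxty": "txny", then "ny".

ny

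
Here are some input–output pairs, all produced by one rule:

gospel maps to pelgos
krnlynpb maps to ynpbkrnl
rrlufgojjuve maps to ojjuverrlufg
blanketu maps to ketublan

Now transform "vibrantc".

antcvibr

What's happening: swap the front and back halves of the string.
"vibrantc" → "antcvibr".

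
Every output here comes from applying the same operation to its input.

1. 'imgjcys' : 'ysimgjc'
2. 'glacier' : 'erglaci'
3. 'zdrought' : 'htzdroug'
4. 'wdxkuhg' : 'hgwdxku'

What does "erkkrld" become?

lderkkr

The rule is to move the last 2 characters to the front (rotate right by 2).
"erkkrld" → "lderkkr".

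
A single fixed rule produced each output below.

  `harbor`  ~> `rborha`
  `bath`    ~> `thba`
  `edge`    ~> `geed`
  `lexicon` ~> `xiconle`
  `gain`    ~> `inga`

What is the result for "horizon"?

rizonho

The pattern: move the first 2 characters to the end (rotate left by 2).
On "horizon" that produces "rizonho".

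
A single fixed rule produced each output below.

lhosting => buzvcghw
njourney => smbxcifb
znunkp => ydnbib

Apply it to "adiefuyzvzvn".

jborwstimnjn

The rule is to shift every letter 12 places backward in the alphabet (wrapping around), then move the last 2 characters to the front (rotate right by 2).
Applying both steps to "adiefuyzvzvn": "orwstimnjnjb", then "jborwstimnjn".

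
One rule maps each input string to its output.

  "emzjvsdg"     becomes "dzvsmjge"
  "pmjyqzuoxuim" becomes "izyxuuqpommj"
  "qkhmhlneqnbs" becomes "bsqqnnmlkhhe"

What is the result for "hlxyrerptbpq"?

byxtrrqpplhe

Looking at the pairs, the operation is to sort the characters into reverse alphabetical order, then move the last character to the front.
Applying both steps to "hlxyrerptbpq": "yxtrrqpplheb", then "byxtrrqpplhe".
(Check on "pmjyqzuoxuim": → "zyxuuqpommji" → "izyxuuqpommj" ✓)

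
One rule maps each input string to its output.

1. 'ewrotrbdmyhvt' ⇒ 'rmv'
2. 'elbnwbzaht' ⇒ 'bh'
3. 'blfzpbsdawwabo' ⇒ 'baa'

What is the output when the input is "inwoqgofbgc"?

The transformation: delete the first 3 characters, then keep one character in every 3, starting at position 3 (positions 3rd, 6th, 9th, ...).
For "inwoqgofbgc" the result is "gb".

gb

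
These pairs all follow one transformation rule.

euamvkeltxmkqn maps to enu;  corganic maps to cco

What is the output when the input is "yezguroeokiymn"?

Looking at the pairs, the operation is to take characters alternately from the front and the back (1st, last, 2nd, 2nd-last, ...), then keep only the first 3 characters.
For "yezguroeokiymn" the result is "yne".

yne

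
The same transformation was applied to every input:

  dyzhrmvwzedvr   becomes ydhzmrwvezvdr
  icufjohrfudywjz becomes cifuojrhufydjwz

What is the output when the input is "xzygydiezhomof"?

Each output is the input with this applied: swap each adjacent pair of characters (1↔2, 3↔4, ...).
Doing the same to "xzygydiezhomof": "zxgydyeihzmofo".

zxgydyeihzmofo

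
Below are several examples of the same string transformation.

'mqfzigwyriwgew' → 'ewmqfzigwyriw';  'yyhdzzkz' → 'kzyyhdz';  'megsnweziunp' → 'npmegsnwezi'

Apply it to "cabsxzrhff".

ffcabsxzr

The transformation: move the last 3 characters to the front (rotate right by 3), then delete the first character.
Applying both steps to "cabsxzrhff": "hffcabsxzr", then "ffcabsxzr".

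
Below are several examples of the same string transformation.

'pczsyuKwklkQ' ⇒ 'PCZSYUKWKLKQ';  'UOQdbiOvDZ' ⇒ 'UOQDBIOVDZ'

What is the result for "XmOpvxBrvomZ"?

The rule is to convert every letter to uppercase.
"XmOpvxBrvomZ" → "XMOPVXBRVOMZ".

XMOPVXBRVOMZ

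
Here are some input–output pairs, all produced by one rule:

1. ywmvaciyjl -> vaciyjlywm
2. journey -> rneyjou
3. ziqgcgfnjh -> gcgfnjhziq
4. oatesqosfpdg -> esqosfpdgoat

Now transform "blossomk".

What's happening: move the first 3 characters to the end (rotate left by 3).
Doing the same to "blossomk": "ssomkblo".

ssomkblo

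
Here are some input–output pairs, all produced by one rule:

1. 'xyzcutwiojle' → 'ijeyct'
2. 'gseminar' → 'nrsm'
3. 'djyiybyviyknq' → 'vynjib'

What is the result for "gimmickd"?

cdim

Looking at the pairs, the operation is to keep every other character starting from the second (positions 2nd, 4th, 6th, ...), then swap the front and back halves of the string.
Applying both steps to "gimmickd": "imcd", then "cdim".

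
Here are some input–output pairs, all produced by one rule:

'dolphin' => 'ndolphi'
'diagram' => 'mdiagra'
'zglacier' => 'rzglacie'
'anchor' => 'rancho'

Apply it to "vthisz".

zvthis

Each output is the input with this applied: move the last character to the front.
On "vthisz" that produces "zvthis".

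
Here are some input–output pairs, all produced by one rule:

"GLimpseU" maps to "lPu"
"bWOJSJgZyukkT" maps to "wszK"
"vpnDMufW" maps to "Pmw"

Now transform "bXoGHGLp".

Each output is the input with this applied: keep one character in every 3, starting at position 2 (positions 2nd, 5th, 8th, ...), then flip the case of every letter.
Applying both steps to "bXoGHGLp": "XHp", then "xhP".

xhP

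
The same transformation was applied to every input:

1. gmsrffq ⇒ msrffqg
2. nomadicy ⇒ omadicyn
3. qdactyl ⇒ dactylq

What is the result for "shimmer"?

The transformation: move the first character to the end.
For "shimmer" the result is "himmers".

himmers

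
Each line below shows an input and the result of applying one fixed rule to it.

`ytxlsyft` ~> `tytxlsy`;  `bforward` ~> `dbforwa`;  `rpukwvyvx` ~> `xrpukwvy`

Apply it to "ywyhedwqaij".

Each output is the input with this applied: move the last character to the front, then delete the last character.
Starting from "ywyhedwqaij": after the first operation, "jywyhedwqai"; after the second, "jywyhedwqa".

jywyhedwqa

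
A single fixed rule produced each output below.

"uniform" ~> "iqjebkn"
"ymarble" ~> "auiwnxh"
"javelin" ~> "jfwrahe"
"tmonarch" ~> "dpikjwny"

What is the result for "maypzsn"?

jiwulvo

What's happening: shift every letter 4 places backward in the alphabet (wrapping around), then move the last character to the front.
On "maypzsn": the first step gives "iwulvoj", and the second then gives "jiwulvo".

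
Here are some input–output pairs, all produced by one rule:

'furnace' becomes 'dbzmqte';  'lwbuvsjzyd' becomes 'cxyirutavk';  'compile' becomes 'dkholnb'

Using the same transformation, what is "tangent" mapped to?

smdfmzs

Each output is the input with this applied: shift every letter 1 place backward in the alphabet (wrapping around), then reverse the string.
"tangent" → "szmfdms" → "smdfmzs".
(Check on "furnace": → "etqmzbd" → "dbzmqte" ✓)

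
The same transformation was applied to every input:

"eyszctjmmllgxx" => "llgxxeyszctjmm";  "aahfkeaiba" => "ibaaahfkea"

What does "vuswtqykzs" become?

The pattern: swap the front and back halves of the string, then move the first 2 characters to the end (rotate left by 2).
Applying both steps to "vuswtqykzs": "qykzsvuswt", then "kzsvuswtqy".

kzsvuswtqy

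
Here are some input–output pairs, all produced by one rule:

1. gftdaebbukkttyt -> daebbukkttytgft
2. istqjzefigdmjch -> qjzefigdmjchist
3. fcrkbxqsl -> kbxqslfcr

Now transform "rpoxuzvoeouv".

Each output is the input with this applied: move the first 3 characters to the end (rotate left by 3).
So "rpoxuzvoeouv" becomes "xuzvoeouvrpo".

xuzvoeouvrpo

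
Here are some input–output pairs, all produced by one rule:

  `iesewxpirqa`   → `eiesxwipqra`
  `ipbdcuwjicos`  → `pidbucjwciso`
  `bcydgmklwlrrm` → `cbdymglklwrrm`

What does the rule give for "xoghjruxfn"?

The transformation: swap each adjacent pair of characters (1↔2, 3↔4, ...).
"xoghjruxfn" → "oxhgrjxunf".

oxhgrjxunf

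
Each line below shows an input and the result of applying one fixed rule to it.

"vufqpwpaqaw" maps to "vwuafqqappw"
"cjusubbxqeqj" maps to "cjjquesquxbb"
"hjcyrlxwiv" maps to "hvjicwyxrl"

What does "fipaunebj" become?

fjibpeanu

Looking at the pairs, the operation is to take characters alternately from the front and the back (1st, last, 2nd, 2nd-last, ...).
Doing the same to "fipaunebj": "fjibpeanu".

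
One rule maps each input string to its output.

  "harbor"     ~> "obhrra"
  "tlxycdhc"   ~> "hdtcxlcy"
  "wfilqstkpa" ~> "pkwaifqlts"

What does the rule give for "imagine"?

niieamg

What's happening: move the last 3 characters to the front (rotate right by 3), then swap each adjacent pair of characters (1↔2, 3↔4, ...).
Applying both steps to "imagine": "ineimag", then "niieamg".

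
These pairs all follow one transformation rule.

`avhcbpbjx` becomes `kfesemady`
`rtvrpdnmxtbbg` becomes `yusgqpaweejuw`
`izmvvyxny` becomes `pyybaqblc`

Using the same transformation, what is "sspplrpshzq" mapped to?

The transformation: move the first 2 characters to the end (rotate left by 2), then shift every letter 3 places forward in the alphabet (wrapping around).
"sspplrpshzq" → "pplrpshzqss" → "ssousvkctvv".

ssousvkctvv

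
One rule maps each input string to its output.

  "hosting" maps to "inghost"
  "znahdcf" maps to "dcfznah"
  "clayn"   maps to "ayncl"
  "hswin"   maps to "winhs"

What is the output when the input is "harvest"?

Each output is the input with this applied: move the last 3 characters to the front (rotate right by 3).
Doing the same to "harvest": "estharv".

estharv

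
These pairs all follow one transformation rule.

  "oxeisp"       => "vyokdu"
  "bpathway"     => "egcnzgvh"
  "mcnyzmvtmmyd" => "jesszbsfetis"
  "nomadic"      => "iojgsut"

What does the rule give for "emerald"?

jrgxksk

The transformation: reverse the string, then shift every letter 6 places forward in the alphabet (wrapping around).
Working it through for "emerald": intermediate "dlareme", final "jrgxksk".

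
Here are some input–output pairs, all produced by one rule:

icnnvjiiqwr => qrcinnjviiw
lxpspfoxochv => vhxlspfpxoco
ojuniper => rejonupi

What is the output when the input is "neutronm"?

mnentuor

What's happening: swap each adjacent pair of characters (1↔2, 3↔4, ...), then move the last 2 characters to the front (rotate right by 2).
"neutronm" → "entuormn" → "mnentuor".
(Check on "icnnvjiiqwr": → "cinnjviiwqr" → "qrcinnjviiw" ✓)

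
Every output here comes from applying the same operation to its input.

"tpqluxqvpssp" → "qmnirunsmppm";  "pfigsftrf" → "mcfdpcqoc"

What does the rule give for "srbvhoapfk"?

poyselxmch

The rule is to shift every letter 3 places backward in the alphabet (wrapping around).
Doing the same to "srbvhoapfk": "poyselxmch".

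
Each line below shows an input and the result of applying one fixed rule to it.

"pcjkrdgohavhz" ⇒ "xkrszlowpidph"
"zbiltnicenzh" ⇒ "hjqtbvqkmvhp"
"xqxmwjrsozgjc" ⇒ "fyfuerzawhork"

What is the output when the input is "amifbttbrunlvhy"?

iuqnjbbjzcvtdpg

The pattern: shift every letter 8 places forward in the alphabet (wrapping around).
Doing the same to "amifbttbrunlvhy": "iuqnjbbjzcvtdpg".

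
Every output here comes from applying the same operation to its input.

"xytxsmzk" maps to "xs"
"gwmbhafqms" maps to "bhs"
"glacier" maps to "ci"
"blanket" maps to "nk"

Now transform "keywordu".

wo

The rule is to swap each adjacent pair of characters (1↔2, 3↔4, ...), then keep one character in every 3, starting at position 3 (positions 3rd, 6th, 9th, ...).
"keywordu" → "ekwyroud" → "wo".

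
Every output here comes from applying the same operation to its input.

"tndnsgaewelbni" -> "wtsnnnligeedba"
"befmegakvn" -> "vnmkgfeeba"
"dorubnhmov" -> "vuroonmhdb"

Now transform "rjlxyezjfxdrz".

Rule — sort the characters into reverse alphabetical order.
Applying that to "rjlxyezjfxdrz" gives "zzyxxrrljjfed".

zzyxxrrljjfed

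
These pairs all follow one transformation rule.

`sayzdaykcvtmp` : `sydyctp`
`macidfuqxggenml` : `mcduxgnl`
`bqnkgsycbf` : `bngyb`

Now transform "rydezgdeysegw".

rdzdyew

Each output is the input with this applied: keep every other character starting from the first (positions 1st, 3rd, 5th, ...).
Applying that to "rydezgdeysegw" gives "rdzdyew".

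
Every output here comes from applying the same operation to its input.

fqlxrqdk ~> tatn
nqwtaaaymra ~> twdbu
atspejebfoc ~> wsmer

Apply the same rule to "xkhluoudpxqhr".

The rule is to shift every letter 3 places forward in the alphabet (wrapping around), then keep every other character starting from the second (positions 2nd, 4th, 6th, ...).
Doing the same to "xkhluoudpxqhr": "norgak".

norgak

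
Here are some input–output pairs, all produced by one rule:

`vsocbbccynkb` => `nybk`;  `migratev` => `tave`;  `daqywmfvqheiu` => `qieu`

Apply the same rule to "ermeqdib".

Looking at the pairs, the operation is to swap each adjacent pair of characters (1↔2, 3↔4, ...), then keep only the last 4 characters.
"ermeqdib" → "reemdqbi" → "dqbi".

dqbi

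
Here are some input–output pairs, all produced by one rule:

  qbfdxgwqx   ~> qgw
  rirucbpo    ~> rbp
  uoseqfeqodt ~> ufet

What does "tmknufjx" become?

tfj

The transformation: swap each adjacent pair of characters (1↔2, 3↔4, ...), then keep one character in every 3, starting at position 2 (positions 2nd, 5th, 8th, ...).
Applying both steps to "tmknufjx": "mtnkfuxj", then "tfj".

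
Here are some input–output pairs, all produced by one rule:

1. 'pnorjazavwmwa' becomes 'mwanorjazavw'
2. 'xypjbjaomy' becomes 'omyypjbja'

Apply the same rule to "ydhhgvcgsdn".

sdndhhgvcg

The rule is to delete the first character, then move the last 3 characters to the front (rotate right by 3).
On "ydhhgvcgsdn": the first step gives "dhhgvcgsdn", and the second then gives "sdndhhgvcg".
(Check on "pnorjazavwmwa": → "norjazavwmwa" → "mwanorjazavw" ✓)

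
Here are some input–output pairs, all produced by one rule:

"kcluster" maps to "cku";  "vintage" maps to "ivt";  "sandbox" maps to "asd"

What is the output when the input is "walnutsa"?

awn

Rule — swap each adjacent pair of characters (1↔2, 3↔4, ...), then keep only the first 3 characters.
Applying that to "walnutsa" gives "awn".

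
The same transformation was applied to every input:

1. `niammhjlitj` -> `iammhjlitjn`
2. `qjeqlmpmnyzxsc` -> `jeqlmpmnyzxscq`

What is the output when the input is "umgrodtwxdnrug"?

mgrodtwxdnrugu

In each case the input is transformed by: move the first character to the end.
"umgrodtwxdnrug" → "mgrodtwxdnrugu".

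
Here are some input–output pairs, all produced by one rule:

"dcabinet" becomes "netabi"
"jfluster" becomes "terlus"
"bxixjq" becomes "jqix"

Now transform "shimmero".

eroimm

The pattern: delete the first 2 characters, then swap the front and back halves of the string.
For "shimmero", step one produces "immero"; step two turns that into "eroimm".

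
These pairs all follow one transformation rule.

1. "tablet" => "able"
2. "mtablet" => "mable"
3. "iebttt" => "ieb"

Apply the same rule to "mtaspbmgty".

Rule — remove every "t".
For "mtaspbmgty" the result is "maspbmgy".

maspbmgy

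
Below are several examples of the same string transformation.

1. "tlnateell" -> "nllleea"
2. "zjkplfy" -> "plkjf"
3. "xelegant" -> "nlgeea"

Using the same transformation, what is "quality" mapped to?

Each output is the input with this applied: sort the characters into reverse alphabetical order, then delete the first 2 characters.
Working it through for "quality": intermediate "yutqlia", final "tqlia".
(Check on "xelegant": → "xtnlgeea" → "nlgeea" ✓)

tqlia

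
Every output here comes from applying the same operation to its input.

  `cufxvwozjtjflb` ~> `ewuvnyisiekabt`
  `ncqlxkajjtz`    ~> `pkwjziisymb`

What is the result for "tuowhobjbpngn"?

Each output is the input with this applied: move the first 2 characters to the end (rotate left by 2), then shift every letter 1 place backward in the alphabet (wrapping around).
Starting from "tuowhobjbpngn": after the first operation, "owhobjbpngntu"; after the second, "nvgnaiaomfmst".

nvgnaiaomfmst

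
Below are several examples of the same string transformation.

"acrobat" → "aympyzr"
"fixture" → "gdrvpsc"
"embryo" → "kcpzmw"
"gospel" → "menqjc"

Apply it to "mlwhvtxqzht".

jkfurtovfxr

Each output is the input with this applied: shift every letter 2 places backward in the alphabet (wrapping around), then swap each adjacent pair of characters (1↔2, 3↔4, ...).
"mlwhvtxqzht" → "kjuftrvoxfr" → "jkfurtovfxr".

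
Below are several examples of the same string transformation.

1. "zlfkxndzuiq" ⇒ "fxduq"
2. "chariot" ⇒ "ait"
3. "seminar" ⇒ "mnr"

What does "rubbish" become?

bih

Each output is the input with this applied: keep every other character starting from the first (positions 1st, 3rd, 5th, ...), then delete the first character.
On "rubbish": the first step gives "rbih", and the second then gives "bih".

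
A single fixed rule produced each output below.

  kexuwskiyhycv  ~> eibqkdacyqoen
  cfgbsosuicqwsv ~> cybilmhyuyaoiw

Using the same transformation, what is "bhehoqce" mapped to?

Looking at the pairs, the operation is to shift every letter 6 places forward in the alphabet (wrapping around), then move the last 3 characters to the front (rotate right by 3).
Working it through for "bhehoqce": intermediate "hnknuwik", final "wikhnknu".

wikhnknu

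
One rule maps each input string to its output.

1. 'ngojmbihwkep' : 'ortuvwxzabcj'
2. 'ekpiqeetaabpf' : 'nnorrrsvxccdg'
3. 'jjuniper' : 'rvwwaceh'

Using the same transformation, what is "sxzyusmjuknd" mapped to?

Each output is the input with this applied: sort the characters into alphabetical order, then shift every letter 13 places forward in the alphabet (wrapping around) — i.e. ROT13.
"sxzyusmjuknd" → "djkmnssuuxyz" → "qwxzaffhhklm".

qwxzaffhhklm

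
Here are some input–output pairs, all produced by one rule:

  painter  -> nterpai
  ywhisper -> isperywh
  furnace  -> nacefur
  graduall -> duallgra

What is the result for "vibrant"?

rantvib

The rule is to move the first 3 characters to the end (rotate left by 3).
Applying that to "vibrant" gives "rantvib".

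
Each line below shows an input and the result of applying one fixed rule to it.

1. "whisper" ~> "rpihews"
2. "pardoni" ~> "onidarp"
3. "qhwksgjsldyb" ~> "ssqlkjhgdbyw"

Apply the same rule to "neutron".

The transformation: sort the characters into reverse alphabetical order, then move the first 2 characters to the end (rotate left by 2).
Working it through for "neutron": intermediate "utronne", final "ronneut".

ronneut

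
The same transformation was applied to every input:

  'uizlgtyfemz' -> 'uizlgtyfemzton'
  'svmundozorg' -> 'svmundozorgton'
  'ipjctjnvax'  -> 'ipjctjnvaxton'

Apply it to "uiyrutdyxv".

uiyrutdyxvton

The rule is to append "ton".
So "uiyrutdyxv" becomes "uiyrutdyxvton".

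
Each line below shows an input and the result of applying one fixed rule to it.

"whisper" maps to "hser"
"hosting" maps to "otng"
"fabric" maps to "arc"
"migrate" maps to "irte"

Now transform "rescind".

Each output is the input with this applied: swap each adjacent pair of characters (1↔2, 3↔4, ...), then keep every other character starting from the first (positions 1st, 3rd, 5th, ...).
Applying both steps to "rescind": "ercsnid", then "ecnd".

ecnd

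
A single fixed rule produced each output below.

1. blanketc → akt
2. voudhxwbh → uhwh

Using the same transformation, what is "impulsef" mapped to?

ple

The transformation: keep every other character starting from the first (positions 1st, 3rd, 5th, ...), then delete the first character.
For "impulsef" the result is "ple".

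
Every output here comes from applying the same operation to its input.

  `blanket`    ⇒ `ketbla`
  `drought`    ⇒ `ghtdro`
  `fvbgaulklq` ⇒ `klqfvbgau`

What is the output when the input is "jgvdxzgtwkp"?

wkpjgvdxzg

Rule — move the last 3 characters to the front (rotate right by 3), then delete the last character.
Starting from "jgvdxzgtwkp": after the first operation, "wkpjgvdxzgt"; after the second, "wkpjgvdxzg".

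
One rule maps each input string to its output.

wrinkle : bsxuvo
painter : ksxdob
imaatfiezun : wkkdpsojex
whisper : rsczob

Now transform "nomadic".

ywknsm

Looking at the pairs, the operation is to delete the first character, then shift every letter 10 places forward in the alphabet (wrapping around).
For "nomadic", step one produces "omadic"; step two turns that into "ywknsm".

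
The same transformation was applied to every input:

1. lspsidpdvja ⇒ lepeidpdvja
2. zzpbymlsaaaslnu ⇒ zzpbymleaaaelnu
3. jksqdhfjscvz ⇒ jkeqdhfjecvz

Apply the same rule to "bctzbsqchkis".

The rule is to replace every "s" with "e".
Doing the same to "bctzbsqchkis": "bctzbeqchkie".

bctzbeqchkie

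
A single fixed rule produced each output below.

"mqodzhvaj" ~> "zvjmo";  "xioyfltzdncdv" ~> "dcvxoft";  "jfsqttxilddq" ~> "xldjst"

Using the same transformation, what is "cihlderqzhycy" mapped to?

What's happening: keep every other character starting from the first (positions 1st, 3rd, 5th, ...), then move the last 3 characters to the front (rotate right by 3).
On "cihlderqzhycy" that produces "zyychdr".

zyychdr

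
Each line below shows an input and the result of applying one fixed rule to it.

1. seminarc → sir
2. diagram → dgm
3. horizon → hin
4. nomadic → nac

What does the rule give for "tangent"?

tgt

In each case the input is transformed by: keep one character in every 3, starting at position 1 (positions 1st, 4th, 7th, ...).
For "tangent" the result is "tgt".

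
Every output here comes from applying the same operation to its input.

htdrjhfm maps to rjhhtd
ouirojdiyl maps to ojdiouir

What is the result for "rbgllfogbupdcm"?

Rule — delete the last 2 characters, then swap the front and back halves of the string.
Applying both steps to "rbgllfogbupdcm": "rbgllfogbupd", then "ogbupdrbgllf".

ogbupdrbgllf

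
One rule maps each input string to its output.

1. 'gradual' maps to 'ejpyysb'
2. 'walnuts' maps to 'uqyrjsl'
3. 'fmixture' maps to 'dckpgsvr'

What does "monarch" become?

kfmalpy

The transformation: shift every letter 2 places backward in the alphabet (wrapping around), then take characters alternately from the front and the back (1st, last, 2nd, 2nd-last, ...).
Starting from "monarch": after the first operation, "kmlypaf"; after the second, "kfmalpy".
(Check on "fmixture": → "dkgvrspc" → "dckpgsvr" ✓)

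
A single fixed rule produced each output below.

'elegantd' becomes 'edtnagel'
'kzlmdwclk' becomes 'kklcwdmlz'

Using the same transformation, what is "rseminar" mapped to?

rranimes

Looking at the pairs, the operation is to reverse the string, then move the last character to the front.
For "rseminar" the result is "rranimes".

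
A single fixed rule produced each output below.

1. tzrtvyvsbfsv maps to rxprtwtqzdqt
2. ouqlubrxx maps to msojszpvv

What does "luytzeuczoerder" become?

jswrxcsaxmcpbcp

The transformation: shift every letter 2 places backward in the alphabet (wrapping around).
On "luytzeuczoerder" that produces "jswrxcsaxmcpbcp".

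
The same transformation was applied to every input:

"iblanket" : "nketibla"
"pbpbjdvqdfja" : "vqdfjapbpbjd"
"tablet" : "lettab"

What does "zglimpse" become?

mpsezgli

The transformation: swap the front and back halves of the string.
Doing the same to "zglimpse": "mpsezgli".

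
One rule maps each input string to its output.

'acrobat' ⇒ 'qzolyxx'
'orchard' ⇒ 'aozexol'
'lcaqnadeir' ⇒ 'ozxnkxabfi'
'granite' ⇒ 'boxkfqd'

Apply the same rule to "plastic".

Looking at the pairs, the operation is to swap the first and last characters, then shift every letter 3 places backward in the alphabet (wrapping around).
Starting from "plastic": after the first operation, "clastip"; after the second, "zixpqfm".

zixpqfm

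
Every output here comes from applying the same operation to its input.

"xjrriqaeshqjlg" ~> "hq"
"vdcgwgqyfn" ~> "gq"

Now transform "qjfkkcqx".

kk

The pattern: move the last 3 characters to the front (rotate right by 3), then keep only the last 2 characters.
Starting from "qjfkkcqx": after the first operation, "cqxqjfkk"; after the second, "kk".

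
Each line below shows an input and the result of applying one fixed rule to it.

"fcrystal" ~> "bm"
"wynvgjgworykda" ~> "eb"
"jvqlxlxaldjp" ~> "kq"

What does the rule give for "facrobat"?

The pattern: shift every letter 1 place forward in the alphabet (wrapping around), then keep only the last 2 characters.
For "facrobat", step one produces "gbdspcbu"; step two turns that into "bu".

bu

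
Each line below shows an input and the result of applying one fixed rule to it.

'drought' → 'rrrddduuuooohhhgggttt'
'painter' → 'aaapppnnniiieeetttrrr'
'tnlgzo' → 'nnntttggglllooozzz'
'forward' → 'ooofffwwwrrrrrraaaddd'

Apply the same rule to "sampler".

In each case the input is transformed by: swap each adjacent pair of characters (1↔2, 3↔4, ...), then repeat every character 3 times.
For "sampler" the result is "aaassspppmmmeeelllrrr".

aaassspppmmmeeelllrrr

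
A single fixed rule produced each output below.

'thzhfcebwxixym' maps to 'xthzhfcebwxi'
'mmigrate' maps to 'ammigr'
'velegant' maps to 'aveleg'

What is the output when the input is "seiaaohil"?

hseiaao

The rule is to delete the last 2 characters, then move the last character to the front.
For "seiaaohil", step one produces "seiaaoh"; step two turns that into "hseiaao".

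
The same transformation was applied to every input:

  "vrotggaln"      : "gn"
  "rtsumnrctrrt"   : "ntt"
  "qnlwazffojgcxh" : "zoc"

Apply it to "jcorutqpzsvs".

In each case the input is transformed by: keep one character in every 3, starting at position 3 (positions 3rd, 6th, 9th, ...), then delete the first character.
Working it through for "jcorutqpzsvs": intermediate "otzs", final "tzs".

tzs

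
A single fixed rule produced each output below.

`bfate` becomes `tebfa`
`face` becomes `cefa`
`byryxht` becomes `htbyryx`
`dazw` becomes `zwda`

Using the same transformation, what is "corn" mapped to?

rnco

The transformation: move the last 2 characters to the front (rotate right by 2).
So "corn" becomes "rnco".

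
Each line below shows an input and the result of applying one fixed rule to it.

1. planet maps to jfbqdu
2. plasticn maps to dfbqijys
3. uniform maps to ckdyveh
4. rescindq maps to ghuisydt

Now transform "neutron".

In each case the input is transformed by: move the last character to the front, then shift every letter 10 places backward in the alphabet (wrapping around).
For "neutron", step one produces "nneutro"; step two turns that into "ddukjhe".

ddukjhe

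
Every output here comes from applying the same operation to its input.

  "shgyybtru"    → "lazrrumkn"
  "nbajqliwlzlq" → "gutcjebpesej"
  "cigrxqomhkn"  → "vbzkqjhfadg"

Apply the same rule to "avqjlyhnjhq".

The transformation: shift every letter 7 places backward in the alphabet (wrapping around).
So "avqjlyhnjhq" becomes "tojceragcaj".

tojceragcaj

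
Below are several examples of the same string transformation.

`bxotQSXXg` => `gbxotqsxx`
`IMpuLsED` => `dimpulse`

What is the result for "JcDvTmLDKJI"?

ijcdvtmldkj

The transformation: move the last character to the front, then convert every letter to lowercase.
Applying both steps to "JcDvTmLDKJI": "IJcDvTmLDKJ", then "ijcdvtmldkj".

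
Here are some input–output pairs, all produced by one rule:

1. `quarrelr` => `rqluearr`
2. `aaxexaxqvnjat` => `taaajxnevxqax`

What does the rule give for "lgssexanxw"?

wlxgnsasxe

Rule — reverse the string, then take characters alternately from the front and the back (1st, last, 2nd, 2nd-last, ...).
Starting from "lgssexanxw": after the first operation, "wxnaxessgl"; after the second, "wlxgnsasxe".
(Check on "aaxexaxqvnjat": → "tajnvqxaxexaa" → "taaajxnevxqax" ✓)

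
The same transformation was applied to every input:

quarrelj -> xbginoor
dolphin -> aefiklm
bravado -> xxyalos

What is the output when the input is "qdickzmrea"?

Each output is the input with this applied: sort the characters into alphabetical order, then shift every letter 3 places backward in the alphabet (wrapping around).
Applying both steps to "qdickzmrea": "acdeikmqrz", then "xzabfhjnow".

xzabfhjnow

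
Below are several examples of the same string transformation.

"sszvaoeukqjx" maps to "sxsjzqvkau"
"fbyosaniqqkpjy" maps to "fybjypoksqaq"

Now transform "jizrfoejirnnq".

jqinznrrfio

What's happening: take characters alternately from the front and the back (1st, last, 2nd, 2nd-last, ...), then delete the last 2 characters.
For "jizrfoejirnnq", step one produces "jqinznrrfioje"; step two turns that into "jqinznrrfio".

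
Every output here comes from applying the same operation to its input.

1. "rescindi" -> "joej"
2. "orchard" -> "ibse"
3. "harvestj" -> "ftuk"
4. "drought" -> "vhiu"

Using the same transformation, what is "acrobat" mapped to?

pcbu

Each output is the input with this applied: shift every letter 1 place forward in the alphabet (wrapping around), then keep only the last 4 characters.
Working it through for "acrobat": intermediate "bdspcbu", final "pcbu".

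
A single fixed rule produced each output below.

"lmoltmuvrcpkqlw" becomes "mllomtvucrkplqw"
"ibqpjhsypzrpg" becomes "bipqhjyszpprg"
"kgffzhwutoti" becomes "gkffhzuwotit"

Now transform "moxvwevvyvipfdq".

omvxewvvvypidfq

The rule is to swap each adjacent pair of characters (1↔2, 3↔4, ...).
"moxvwevvyvipfdq" → "omvxewvvvypidfq".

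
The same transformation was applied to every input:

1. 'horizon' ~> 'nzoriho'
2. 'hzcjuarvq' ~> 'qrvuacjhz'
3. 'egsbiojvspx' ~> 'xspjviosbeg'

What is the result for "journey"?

The transformation: swap each adjacent pair of characters (1↔2, 3↔4, ...), then reverse the string.
Working it through for "journey": intermediate "ojrueny", final "yneurjo".

yneurjo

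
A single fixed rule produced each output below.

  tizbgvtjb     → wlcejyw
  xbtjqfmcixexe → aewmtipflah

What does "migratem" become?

The pattern: delete the last 2 characters, then shift every letter 3 places forward in the alphabet (wrapping around).
Working it through for "migratem": intermediate "migrat", final "pljudw".

pljudw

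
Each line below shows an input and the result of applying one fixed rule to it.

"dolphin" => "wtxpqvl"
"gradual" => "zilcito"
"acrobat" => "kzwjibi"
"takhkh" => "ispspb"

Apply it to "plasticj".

The rule is to move the first character to the end, then shift every letter 8 places forward in the alphabet (wrapping around).
"plasticj" → "tiabqkrx".

tiabqkrx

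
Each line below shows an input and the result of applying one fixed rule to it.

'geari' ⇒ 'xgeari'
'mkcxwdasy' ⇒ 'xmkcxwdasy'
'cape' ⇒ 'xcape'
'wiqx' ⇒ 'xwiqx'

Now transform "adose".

xadose

In each case the input is transformed by: prepend "x".
For "adose" the result is "xadose".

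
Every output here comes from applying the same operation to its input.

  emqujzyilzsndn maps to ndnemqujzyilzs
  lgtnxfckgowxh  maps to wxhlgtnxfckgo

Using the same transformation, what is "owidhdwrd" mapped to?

wrdowidhd

The rule is to move the last 3 characters to the front (rotate right by 3).
Doing the same to "owidhdwrd": "wrdowidhd".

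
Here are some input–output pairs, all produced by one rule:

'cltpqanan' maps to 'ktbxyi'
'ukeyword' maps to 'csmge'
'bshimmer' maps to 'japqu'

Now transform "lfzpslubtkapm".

In each case the input is transformed by: delete the last 3 characters, then shift every letter 8 places forward in the alphabet (wrapping around).
Doing the same to "lfzpslubtkapm": "tnhxatcjbs".

tnhxatcjbs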